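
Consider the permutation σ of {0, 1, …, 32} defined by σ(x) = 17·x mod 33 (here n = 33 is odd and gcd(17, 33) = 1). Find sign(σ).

+1

Trace 2: π^k(2) = [2, 1, 17, 25, 29, 31, 32] for k=0..6.
Cycle type of π: 10×3 + 2 + 1; total 5 cycles.
n − c = 33 − 5 = 28; sign = (−1)^28 = +1.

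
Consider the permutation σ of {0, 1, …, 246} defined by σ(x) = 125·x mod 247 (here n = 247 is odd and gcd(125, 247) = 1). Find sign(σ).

Orbit of 96 under x↦125x: [96, 144, 216, 77, 239, 235, 229]… (length divides ord_247(125)).
Decompose π into cycles: lengths [12, 12, 12, 12, 12, 12, 12, 12, 12, 12, 12, 12, 12, 12, 12, 12, 12, 12, 4, 4, 4, 3, 3, 3, 3, 3, 3, 1] (28 cycles, including the fixed point 0).
n − c = 247 − 28 = 219; sign = (−1)^219 = -1.
Zolotarev: (125|247) = -1, matching the cycle-count sign.

-1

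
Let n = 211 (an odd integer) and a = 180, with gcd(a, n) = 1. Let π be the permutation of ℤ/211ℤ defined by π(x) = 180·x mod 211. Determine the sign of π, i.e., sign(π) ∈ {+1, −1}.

+1

Orbit of 144 under x↦180x: [144, 178, 179, 148, 54, 14, 199]… (length divides ord_211(180)).
Cycle lengths of π_180 on ℤ/211ℤ: [21, 21, 21, 21, 21, 21, 21, 21, 21, 21, 1]; 11 cycles in total.
Σ(ℓ_i−1) = 211−11 = 200; sign = (−1)^200 = +1.
Check: (180/211) = +1 by Zolotarev.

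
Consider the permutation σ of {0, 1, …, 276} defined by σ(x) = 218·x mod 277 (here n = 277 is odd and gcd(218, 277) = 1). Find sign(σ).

Orbit of 16 under x↦218x: [16, 164, 19, 264, 213, 175, 201]… (length divides ord_277(218)).
Cycle type of π: 23×12 + 1; total 13 cycles.
n − c = 277 − 13 = 264; sign = (−1)^264 = +1.
The Jacobi symbol (218|277) = +1 (Zolotarev) agrees.

+1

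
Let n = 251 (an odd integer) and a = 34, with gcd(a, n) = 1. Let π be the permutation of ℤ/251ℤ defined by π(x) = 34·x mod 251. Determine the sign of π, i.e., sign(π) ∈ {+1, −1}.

-1

Orbit of 22 under x↦34x: [22, 246, 81, 244, 13, 191, 219]… (length divides ord_251(34)).
π_34 has 2 disjoint cycles with lengths [250, 1] on {0,…,250}.
n − c = 251 − 2 = 249; sign = (−1)^249 = -1.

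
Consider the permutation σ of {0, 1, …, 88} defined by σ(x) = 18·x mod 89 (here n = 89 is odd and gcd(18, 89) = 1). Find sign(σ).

+1

Start at x=11: 11 → 20 → 4 → 72 → 50 → 10 → 2 → … (one orbit).
Cycle type of π: 44×2 + 1; total 3 cycles.
n − c = 89 − 3 = 86; sign = (−1)^86 = +1.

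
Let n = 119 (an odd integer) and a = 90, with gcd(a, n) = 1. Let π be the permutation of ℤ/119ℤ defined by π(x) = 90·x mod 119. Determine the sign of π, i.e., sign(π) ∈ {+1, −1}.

+1

Trace 50: π^k(50) = [50, 97, 43, 62, 106, 20, 15] for k=0..6.
Decompose π into cycles: lengths [16, 16, 16, 16, 16, 16, 16, 2, 2, 2, 1] (11 cycles, including the fixed point 0).
119 − 11 = 108 transpositions; sign(π) = (−1)^108 = +1.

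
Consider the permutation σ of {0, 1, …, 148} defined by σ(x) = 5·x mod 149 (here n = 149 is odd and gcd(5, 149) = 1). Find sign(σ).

+1

Start at x=49: 49 → 96 → 33 → 16 → 80 → 102 → 63 → … (one orbit).
π_5 has 5 disjoint cycles with lengths [37, 37, 37, 37, 1] on {0,…,148}.
Σ(ℓ_i−1) = 149−5 = 144; sign = (−1)^144 = +1.
Via Zolotarev, sign(π_{5}) = (5|149) = +1.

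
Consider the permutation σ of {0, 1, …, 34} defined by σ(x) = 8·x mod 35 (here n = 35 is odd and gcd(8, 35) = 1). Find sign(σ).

-1

Orbit of 22 under x↦8x: [22, 1, 8, 29]… (length divides ord_35(8)).
Cycle lengths of π_8 on ℤ/35ℤ: [4, 4, 4, 4, 4, 4, 4, 1, 1, 1, 1, 1, 1, 1]; 14 cycles in total.
sign(π) = (−1)^{n − #cycles} = (−1)^{35−14} = (−1)^21 = -1.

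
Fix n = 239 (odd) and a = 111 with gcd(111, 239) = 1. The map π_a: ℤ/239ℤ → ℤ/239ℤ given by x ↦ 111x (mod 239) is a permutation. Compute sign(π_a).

Start at x=217: 217 → 187 → 203 → 67 → 28 → 1 → 111 → … (one orbit).
8 cycles of lengths [34, 34, 34, 34, 34, 34, 34, 1].
Σ(ℓ_i−1) = 239−8 = 231; sign = (−1)^231 = -1.
(111|239)_J = -1 (Zolotarev's lemma cross-check).

-1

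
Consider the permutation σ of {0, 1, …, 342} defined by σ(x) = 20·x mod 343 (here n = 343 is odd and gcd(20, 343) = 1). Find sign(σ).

Start at x=160: 160 → 113 → 202 → 267 → 195 → 127 → 139 → … (one orbit).
Cycle lengths of π_20 on ℤ/343ℤ: [98, 98, 98, 14, 14, 14, 2, 2, 2, 1]; 10 cycles in total.
343 − 10 = 333 transpositions; sign(π) = (−1)^333 = -1.
(20|343)_J = -1 (Zolotarev's lemma cross-check).

-1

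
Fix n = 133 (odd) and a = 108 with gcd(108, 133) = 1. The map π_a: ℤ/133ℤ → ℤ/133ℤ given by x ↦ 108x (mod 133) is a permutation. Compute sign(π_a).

Start at x=64: 64 → 129 → 100 → 27 → 123 → 117 → 1 → … (one orbit).
π_108 has 9 disjoint cycles with lengths [18, 18, 18, 18, 18, 18, 18, 6, 1] on {0,…,132}.
With 9 cycles on 133 points, sign = (−1)^{133−9} = +1.

+1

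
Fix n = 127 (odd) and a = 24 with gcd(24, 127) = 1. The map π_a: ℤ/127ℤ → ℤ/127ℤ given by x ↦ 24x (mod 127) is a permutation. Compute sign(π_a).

Trace 103: π^k(103) = [103, 59, 19, 75, 22, 20, 99] for k=0..6.
Decompose π into cycles: lengths [18, 18, 18, 18, 18, 18, 18, 1] (8 cycles, including the fixed point 0).
Σ(ℓ_i−1) = 127−8 = 119; sign = (−1)^119 = -1.
Via Zolotarev, sign(π_{24}) = (24|127) = -1.

-1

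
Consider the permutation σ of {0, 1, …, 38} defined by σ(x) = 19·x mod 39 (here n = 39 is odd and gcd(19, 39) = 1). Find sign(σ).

-1

Orbit of 28 under x↦19x: [28, 25, 7, 16, 31, 4, 37]… (length divides ord_39(19)).
The orbit structure of x ↦ 19x mod 39: 6 orbits of sizes [12, 12, 12, 1, 1, 1].
n − c = 39 − 6 = 33; sign = (−1)^33 = -1.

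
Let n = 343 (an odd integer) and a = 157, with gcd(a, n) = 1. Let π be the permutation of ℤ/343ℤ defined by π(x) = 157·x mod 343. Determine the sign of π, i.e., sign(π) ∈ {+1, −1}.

-1

Trace 247: π^k(247) = [247, 20, 53, 89, 253, 276, 114] for k=0..6.
Decompose π into cycles: lengths [294, 42, 6, 1] (4 cycles, including the fixed point 0).
343 − 4 = 339 transpositions; sign(π) = (−1)^339 = -1.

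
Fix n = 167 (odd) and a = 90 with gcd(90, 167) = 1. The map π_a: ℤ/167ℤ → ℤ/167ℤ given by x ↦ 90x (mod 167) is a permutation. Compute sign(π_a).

-1

Orbit of 94 under x↦90x: [94, 110, 47, 55, 107, 111, 137]… (length divides ord_167(90)).
π_90 has 2 disjoint cycles with lengths [166, 1] on {0,…,166}.
With 2 cycles on 167 points, sign = (−1)^{167−2} = -1.
Via Zolotarev, sign(π_{90}) = (90|167) = -1.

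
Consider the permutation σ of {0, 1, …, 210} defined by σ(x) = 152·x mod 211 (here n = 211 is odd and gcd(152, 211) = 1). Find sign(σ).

Start at x=167: 167 → 64 → 22 → 179 → 200 → 16 → 111 → … (one orbit).
The orbit structure of x ↦ 152x mod 211: 2 orbits of sizes [210, 1].
211 − 2 = 209 transpositions; sign(π) = (−1)^209 = -1.
Via Zolotarev, sign(π_{152}) = (152|211) = -1.

-1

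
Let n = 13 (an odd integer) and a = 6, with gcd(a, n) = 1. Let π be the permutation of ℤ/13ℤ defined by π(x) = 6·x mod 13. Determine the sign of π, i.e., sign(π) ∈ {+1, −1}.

-1

Start at x=2: 2 → 12 → 7 → 3 → 5 → 4 → 11 → … (one orbit).
Cycle type of π: 12 + 1; total 2 cycles.
Σ(ℓ_i−1) = 13−2 = 11; sign = (−1)^11 = -1.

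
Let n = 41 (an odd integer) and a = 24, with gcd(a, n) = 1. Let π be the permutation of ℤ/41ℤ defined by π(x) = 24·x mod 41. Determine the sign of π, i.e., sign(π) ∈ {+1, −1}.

-1

Trace 36: π^k(36) = [36, 3, 31, 6, 21, 12, 1] for k=0..6.
Cycle type of π: 40 + 1; total 2 cycles.
With 2 cycles on 41 points, sign = (−1)^{41−2} = -1.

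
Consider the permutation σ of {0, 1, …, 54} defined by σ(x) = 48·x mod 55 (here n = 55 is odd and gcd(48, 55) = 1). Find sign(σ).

Start at x=31: 31 → 3 → 34 → 37 → 16 → 53 → 14 → … (one orbit).
Decompose π into cycles: lengths [20, 20, 5, 5, 4, 1] (6 cycles, including the fixed point 0).
sign(π) = (−1)^{n − #cycles} = (−1)^{55−6} = (−1)^49 = -1.
Check: (48/55) = -1 by Zolotarev.

-1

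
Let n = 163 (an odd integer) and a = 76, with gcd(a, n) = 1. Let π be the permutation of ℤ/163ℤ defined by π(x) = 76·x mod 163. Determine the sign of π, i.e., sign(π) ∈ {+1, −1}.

Trace 37: π^k(37) = [37, 41, 19, 140, 45, 160, 98] for k=0..6.
Cycle lengths of π_76 on ℤ/163ℤ: [162, 1]; 2 cycles in total.
n − c = 163 − 2 = 161; sign = (−1)^161 = -1.
(76|163)_J = -1 (Zolotarev's lemma cross-check).

-1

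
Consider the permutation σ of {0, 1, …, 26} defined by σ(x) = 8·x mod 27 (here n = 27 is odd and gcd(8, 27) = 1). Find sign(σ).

-1

Start at x=10: 10 → 26 → 19 → 17 → 1 → 8 → 10 (one orbit).
8 cycles of lengths [6, 6, 6, 2, 2, 2, 2, 1].
n − c = 27 − 8 = 19; sign = (−1)^19 = -1.
The Jacobi symbol (8|27) = -1 (Zolotarev) agrees.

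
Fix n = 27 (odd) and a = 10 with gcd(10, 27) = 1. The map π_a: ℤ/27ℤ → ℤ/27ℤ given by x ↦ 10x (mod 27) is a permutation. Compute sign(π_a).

Orbit of 1 under x↦10x: [1, 10, 19]… (length divides ord_27(10)).
Cycle type of π: 3×6 + 1×9; total 15 cycles.
27 − 15 = 12 transpositions; sign(π) = (−1)^12 = +1.

+1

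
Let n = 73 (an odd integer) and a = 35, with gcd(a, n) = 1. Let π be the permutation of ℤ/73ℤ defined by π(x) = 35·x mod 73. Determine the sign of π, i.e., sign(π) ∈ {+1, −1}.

Orbit of 41 under x↦35x: [41, 48, 1, 35, 57, 24, 37]… (length divides ord_73(35)).
Cycle lengths of π_35 on ℤ/73ℤ: [36, 36, 1]; 3 cycles in total.
73 − 3 = 70 transpositions; sign(π) = (−1)^70 = +1.
The Jacobi symbol (35|73) = +1 (Zolotarev) agrees.

+1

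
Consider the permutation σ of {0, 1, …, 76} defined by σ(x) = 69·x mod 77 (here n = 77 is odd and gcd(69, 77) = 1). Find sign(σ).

-1

Start at x=48: 48 → 1 → 69 → 64 → 27 → 15 → 34 → … (one orbit).
The orbit structure of x ↦ 69x mod 77: 12 orbits of sizes [10, 10, 10, 10, 10, 10, 5, 5, 2, 2, 2, 1].
12 cycles on 77: each ℓ→(−1)^(ℓ−1), product (−1)^65 = -1.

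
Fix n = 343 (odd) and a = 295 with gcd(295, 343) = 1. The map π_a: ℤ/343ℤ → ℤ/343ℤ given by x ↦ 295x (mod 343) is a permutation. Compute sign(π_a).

Start at x=50: 50 → 1 → 295 → 246 → 197 → 148 → 99 → 50 (one orbit).
The orbit structure of x ↦ 295x mod 343: 91 orbits of sizes [7, 7, 7, 7, 7, 7, 7, 7, 7, 7, 7, 7, 7, 7, 7, 7, 7, 7, 7, 7, 7, 7, 7, 7, 7, 7, 7, 7, 7, 7, 7, 7, 7, 7, 7, 7, 7, 7, 7, 7, 7, 7, 1, 1, 1, 1, 1, 1, 1, 1, 1, 1, 1, 1, 1, 1, 1, 1, 1, 1, 1, 1, 1, 1, 1, 1, 1, 1, 1, 1, 1, 1, 1, 1, 1, 1, 1, 1, 1, 1, 1, 1, 1, 1, 1, 1, 1, 1, 1, 1, 1].
sign(π) = (−1)^{n − #cycles} = (−1)^{343−91} = (−1)^252 = +1.
Zolotarev: (295|343) = +1, matching the cycle-count sign.

+1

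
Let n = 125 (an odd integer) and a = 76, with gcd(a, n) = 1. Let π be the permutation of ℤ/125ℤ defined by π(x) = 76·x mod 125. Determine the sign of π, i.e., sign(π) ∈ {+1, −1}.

+1

Orbit of 76 under x↦76x: [76, 26, 101, 51, 1]… (length divides ord_125(76)).
Decompose π into cycles: lengths [5, 5, 5, 5, 5, 5, 5, 5, 5, 5, 5, 5, 5, 5, 5, 5, 5, 5, 5, 5, 1, 1, 1, 1, 1, 1, 1, 1, 1, 1, 1, 1, 1, 1, 1, 1, 1, 1, 1, 1, 1, 1, 1, 1, 1] (45 cycles, including the fixed point 0).
125 − 45 = 80 transpositions; sign(π) = (−1)^80 = +1.
The Jacobi symbol (76|125) = +1 (Zolotarev) agrees.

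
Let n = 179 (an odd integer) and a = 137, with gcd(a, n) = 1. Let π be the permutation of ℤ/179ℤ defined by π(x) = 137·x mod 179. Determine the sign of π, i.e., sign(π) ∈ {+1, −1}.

Start at x=176: 176 → 126 → 78 → 125 → 120 → 151 → 102 → … (one orbit).
π_137 has 2 disjoint cycles with lengths [178, 1] on {0,…,178}.
2 cycles on 179: each ℓ→(−1)^(ℓ−1), product (−1)^177 = -1.

-1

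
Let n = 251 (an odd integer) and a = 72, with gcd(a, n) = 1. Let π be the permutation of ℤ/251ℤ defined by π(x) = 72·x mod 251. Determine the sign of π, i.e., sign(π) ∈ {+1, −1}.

-1

Start at x=195: 195 → 235 → 103 → 137 → 75 → 129 → 1 → … (one orbit).
Cycle type of π: 250 + 1; total 2 cycles.
With 2 cycles on 251 points, sign = (−1)^{251−2} = -1.
Zolotarev: (72|251) = -1, matching the cycle-count sign.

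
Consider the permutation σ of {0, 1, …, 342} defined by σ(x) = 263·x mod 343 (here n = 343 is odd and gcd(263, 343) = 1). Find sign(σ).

+1

Trace 79: π^k(79) = [79, 197, 18, 275, 295, 67, 128] for k=0..6.
31 cycles of lengths [21, 21, 21, 21, 21, 21, 21, 21, 21, 21, 21, 21, 21, 21, 3, 3, 3, 3, 3, 3, 3, 3, 3, 3, 3, 3, 3, 3, 3, 3, 1].
n − c = 343 − 31 = 312; sign = (−1)^312 = +1.
Check: (263/343) = +1 by Zolotarev.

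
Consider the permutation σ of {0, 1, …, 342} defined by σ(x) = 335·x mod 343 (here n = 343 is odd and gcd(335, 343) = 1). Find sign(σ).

Start at x=337: 337 → 48 → 302 → 328 → 120 → 69 → 134 → … (one orbit).
Decompose π into cycles: lengths [98, 98, 98, 14, 14, 14, 2, 2, 2, 1] (10 cycles, including the fixed point 0).
sign(π) = (−1)^{n − #cycles} = (−1)^{343−10} = (−1)^333 = -1.

-1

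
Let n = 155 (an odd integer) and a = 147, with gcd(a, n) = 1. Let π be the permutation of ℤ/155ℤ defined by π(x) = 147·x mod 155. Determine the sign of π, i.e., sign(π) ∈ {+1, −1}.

+1

Orbit of 64 under x↦147x: [64, 108, 66, 92, 39, 153, 16]… (length divides ord_155(147)).
Cycle type of π: 20×6 + 10×3 + 4 + 1; total 11 cycles.
Σ(ℓ_i−1) = 155−11 = 144; sign = (−1)^144 = +1.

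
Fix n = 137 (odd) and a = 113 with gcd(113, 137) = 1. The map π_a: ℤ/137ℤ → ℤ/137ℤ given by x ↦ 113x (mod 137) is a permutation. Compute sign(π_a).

-1

Orbit of 30 under x↦113x: [30, 102, 18, 116, 93, 97, 1]… (length divides ord_137(113)).
2 cycles of lengths [136, 1].
With 2 cycles on 137 points, sign = (−1)^{137−2} = -1.
(113|137)_J = -1 (Zolotarev's lemma cross-check).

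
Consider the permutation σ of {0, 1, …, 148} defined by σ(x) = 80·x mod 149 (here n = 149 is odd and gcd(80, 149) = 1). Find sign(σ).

Orbit of 85 under x↦80x: [85, 95, 1, 80, 142, 36, 49]… (length divides ord_149(80)).
Cycle type of π: 37×4 + 1; total 5 cycles.
With 5 cycles on 149 points, sign = (−1)^{149−5} = +1.
Zolotarev: (80|149) = +1, matching the cycle-count sign.

+1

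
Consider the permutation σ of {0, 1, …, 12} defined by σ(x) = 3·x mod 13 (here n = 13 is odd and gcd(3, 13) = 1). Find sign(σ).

Trace 3: π^k(3) = [3, 9, 1] for k=0..2.
Cycle lengths of π_3 on ℤ/13ℤ: [3, 3, 3, 3, 1]; 5 cycles in total.
Σ(ℓ_i−1) = 13−5 = 8; sign = (−1)^8 = +1.
The Jacobi symbol (3|13) = +1 (Zolotarev) agrees.

+1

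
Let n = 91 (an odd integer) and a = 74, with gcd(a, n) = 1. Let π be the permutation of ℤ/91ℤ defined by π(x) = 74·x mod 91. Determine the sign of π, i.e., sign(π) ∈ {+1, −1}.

+1

Start at x=74: 74 → 16 → 1 → 74 (one orbit).
π_74 has 31 disjoint cycles with lengths [3, 3, 3, 3, 3, 3, 3, 3, 3, 3, 3, 3, 3, 3, 3, 3, 3, 3, 3, 3, 3, 3, 3, 3, 3, 3, 3, 3, 3, 3, 1] on {0,…,90}.
91 − 31 = 60 transpositions; sign(π) = (−1)^60 = +1.
Check: (74/91) = +1 by Zolotarev.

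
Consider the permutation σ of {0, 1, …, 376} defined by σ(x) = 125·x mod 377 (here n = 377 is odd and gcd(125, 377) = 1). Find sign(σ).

-1

Trace 53: π^k(53) = [53, 216, 233, 96, 313, 294, 181] for k=0..6.
Cycle type of π: 28×12 + 14×2 + 4×3 + 1; total 18 cycles.
With 18 cycles on 377 points, sign = (−1)^{377−18} = -1.
(125|377)_J = -1 (Zolotarev's lemma cross-check).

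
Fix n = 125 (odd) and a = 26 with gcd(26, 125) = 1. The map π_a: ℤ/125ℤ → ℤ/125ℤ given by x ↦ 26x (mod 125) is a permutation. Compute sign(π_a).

+1

Orbit of 51 under x↦26x: [51, 76, 101, 1, 26]… (length divides ord_125(26)).
The orbit structure of x ↦ 26x mod 125: 45 orbits of sizes [5, 5, 5, 5, 5, 5, 5, 5, 5, 5, 5, 5, 5, 5, 5, 5, 5, 5, 5, 5, 1, 1, 1, 1, 1, 1, 1, 1, 1, 1, 1, 1, 1, 1, 1, 1, 1, 1, 1, 1, 1, 1, 1, 1, 1].
45 cycles on 125: each ℓ→(−1)^(ℓ−1), product (−1)^80 = +1.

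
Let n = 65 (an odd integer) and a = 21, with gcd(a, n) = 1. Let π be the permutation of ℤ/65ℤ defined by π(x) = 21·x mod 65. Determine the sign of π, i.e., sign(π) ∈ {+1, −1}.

Orbit of 1 under x↦21x: [1, 21, 51, 31]… (length divides ord_65(21)).
Cycle lengths of π_21 on ℤ/65ℤ: [4, 4, 4, 4, 4, 4, 4, 4, 4, 4, 4, 4, 4, 4, 4, 1, 1, 1, 1, 1]; 20 cycles in total.
65 − 20 = 45 transpositions; sign(π) = (−1)^45 = -1.
The Jacobi symbol (21|65) = -1 (Zolotarev) agrees.

-1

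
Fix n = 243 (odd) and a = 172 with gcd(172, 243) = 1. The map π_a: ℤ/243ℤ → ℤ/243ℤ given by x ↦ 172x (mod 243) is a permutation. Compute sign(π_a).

Trace 73: π^k(73) = [73, 163, 91, 100, 190, 118, 127] for k=0..6.
The orbit structure of x ↦ 172x mod 243: 27 orbits of sizes [27, 27, 27, 27, 27, 27, 9, 9, 9, 9, 9, 9, 3, 3, 3, 3, 3, 3, 1, 1, 1, 1, 1, 1, 1, 1, 1].
243 − 27 = 216 transpositions; sign(π) = (−1)^216 = +1.

+1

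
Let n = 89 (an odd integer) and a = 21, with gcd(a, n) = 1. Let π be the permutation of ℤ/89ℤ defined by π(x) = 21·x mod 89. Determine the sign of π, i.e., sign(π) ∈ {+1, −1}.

+1

Trace 16: π^k(16) = [16, 69, 25, 80, 78, 36, 44] for k=0..6.
The orbit structure of x ↦ 21x mod 89: 3 orbits of sizes [44, 44, 1].
With 3 cycles on 89 points, sign = (−1)^{89−3} = +1.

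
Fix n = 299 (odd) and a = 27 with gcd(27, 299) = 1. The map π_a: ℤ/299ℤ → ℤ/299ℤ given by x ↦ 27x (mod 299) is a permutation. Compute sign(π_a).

+1

Start at x=27: 27 → 131 → 248 → 118 → 196 → 209 → 261 → … (one orbit).
39 cycles of lengths [11, 11, 11, 11, 11, 11, 11, 11, 11, 11, 11, 11, 11, 11, 11, 11, 11, 11, 11, 11, 11, 11, 11, 11, 11, 11, 1, 1, 1, 1, 1, 1, 1, 1, 1, 1, 1, 1, 1].
299 − 39 = 260 transpositions; sign(π) = (−1)^260 = +1.
(27|299)_J = +1 (Zolotarev's lemma cross-check).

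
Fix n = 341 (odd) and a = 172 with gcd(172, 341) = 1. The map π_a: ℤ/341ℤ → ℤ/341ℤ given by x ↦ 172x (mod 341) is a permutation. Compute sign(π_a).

+1

Trace 46: π^k(46) = [46, 69, 274, 70, 105, 328, 151] for k=0..6.
π_172 has 13 disjoint cycles with lengths [30, 30, 30, 30, 30, 30, 30, 30, 30, 30, 30, 10, 1] on {0,…,340}.
13 cycles on 341: each ℓ→(−1)^(ℓ−1), product (−1)^328 = +1.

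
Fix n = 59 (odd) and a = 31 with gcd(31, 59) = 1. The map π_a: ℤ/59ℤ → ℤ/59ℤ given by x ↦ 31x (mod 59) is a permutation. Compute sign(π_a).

-1

Start at x=1: 1 → 31 → 17 → 55 → 53 → 50 → 16 → … (one orbit).
The orbit structure of x ↦ 31x mod 59: 2 orbits of sizes [58, 1].
With 2 cycles on 59 points, sign = (−1)^{59−2} = -1.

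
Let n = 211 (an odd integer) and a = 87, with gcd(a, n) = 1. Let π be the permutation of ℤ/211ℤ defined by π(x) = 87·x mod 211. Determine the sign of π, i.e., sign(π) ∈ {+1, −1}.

Orbit of 143 under x↦87x: [143, 203, 148, 5, 13, 76, 71]… (length divides ord_211(87)).
Decompose π into cycles: lengths [35, 35, 35, 35, 35, 35, 1] (7 cycles, including the fixed point 0).
sign(π) = (−1)^{n − #cycles} = (−1)^{211−7} = (−1)^204 = +1.

+1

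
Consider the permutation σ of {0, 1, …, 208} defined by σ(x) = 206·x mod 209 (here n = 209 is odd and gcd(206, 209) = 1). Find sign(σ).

Orbit of 139 under x↦206x: [139, 1, 206, 9, 182, 81, 175]… (length divides ord_209(206)).
Decompose π into cycles: lengths [90, 90, 10, 9, 9, 1] (6 cycles, including the fixed point 0).
6 cycles on 209: each ℓ→(−1)^(ℓ−1), product (−1)^203 = -1.

-1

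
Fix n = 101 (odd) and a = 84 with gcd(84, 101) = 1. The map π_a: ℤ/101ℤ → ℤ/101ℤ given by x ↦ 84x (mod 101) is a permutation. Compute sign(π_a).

Start at x=1: 1 → 84 → 87 → 36 → 95 → 1 (one orbit).
The orbit structure of x ↦ 84x mod 101: 21 orbits of sizes [5, 5, 5, 5, 5, 5, 5, 5, 5, 5, 5, 5, 5, 5, 5, 5, 5, 5, 5, 5, 1].
21 cycles on 101: each ℓ→(−1)^(ℓ−1), product (−1)^80 = +1.

+1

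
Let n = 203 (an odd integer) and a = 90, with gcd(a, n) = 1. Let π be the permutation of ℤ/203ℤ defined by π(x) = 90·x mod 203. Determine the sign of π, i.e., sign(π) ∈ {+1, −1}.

Trace 1: π^k(1) = [1, 90, 183, 27, 197, 69, 120] for k=0..6.
11 cycles of lengths [28, 28, 28, 28, 28, 28, 28, 2, 2, 2, 1].
n − c = 203 − 11 = 192; sign = (−1)^192 = +1.

+1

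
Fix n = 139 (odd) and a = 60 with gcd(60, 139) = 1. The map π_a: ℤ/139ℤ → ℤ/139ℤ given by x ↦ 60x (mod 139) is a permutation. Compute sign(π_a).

Trace 60: π^k(60) = [60, 125, 133, 57, 84, 36, 75] for k=0..6.
Cycle lengths of π_60 on ℤ/139ℤ: [46, 46, 46, 1]; 4 cycles in total.
With 4 cycles on 139 points, sign = (−1)^{139−4} = -1.
Via Zolotarev, sign(π_{60}) = (60|139) = -1.

-1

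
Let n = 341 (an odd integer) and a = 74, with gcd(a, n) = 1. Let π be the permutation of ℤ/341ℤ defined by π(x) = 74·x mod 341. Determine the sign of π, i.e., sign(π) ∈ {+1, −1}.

+1

Trace 321: π^k(321) = [321, 225, 282, 67, 184, 317, 270] for k=0..6.
Cycle type of π: 30×11 + 10 + 1; total 13 cycles.
13 cycles on 341: each ℓ→(−1)^(ℓ−1), product (−1)^328 = +1.
The Jacobi symbol (74|341) = +1 (Zolotarev) agrees.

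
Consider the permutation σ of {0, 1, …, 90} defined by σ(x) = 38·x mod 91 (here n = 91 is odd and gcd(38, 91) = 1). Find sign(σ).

Start at x=53: 53 → 12 → 1 → 38 → 79 → 90 → 53 (one orbit).
Decompose π into cycles: lengths [6, 6, 6, 6, 6, 6, 6, 6, 6, 6, 6, 6, 6, 2, 2, 2, 2, 2, 2, 1] (20 cycles, including the fixed point 0).
n − c = 91 − 20 = 71; sign = (−1)^71 = -1.

-1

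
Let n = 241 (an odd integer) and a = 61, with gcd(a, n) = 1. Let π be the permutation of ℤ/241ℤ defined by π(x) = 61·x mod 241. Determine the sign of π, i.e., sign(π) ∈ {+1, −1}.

+1

Trace 36: π^k(36) = [36, 27, 201, 211, 98, 194, 25] for k=0..6.
π_61 has 7 disjoint cycles with lengths [40, 40, 40, 40, 40, 40, 1] on {0,…,240}.
With 7 cycles on 241 points, sign = (−1)^{241−7} = +1.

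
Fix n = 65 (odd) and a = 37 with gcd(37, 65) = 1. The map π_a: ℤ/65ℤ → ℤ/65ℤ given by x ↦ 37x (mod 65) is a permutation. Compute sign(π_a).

+1

Start at x=4: 4 → 18 → 16 → 7 → 64 → 28 → 61 → … (one orbit).
Decompose π into cycles: lengths [12, 12, 12, 12, 12, 4, 1] (7 cycles, including the fixed point 0).
65 − 7 = 58 transpositions; sign(π) = (−1)^58 = +1.
Check: (37/65) = +1 by Zolotarev.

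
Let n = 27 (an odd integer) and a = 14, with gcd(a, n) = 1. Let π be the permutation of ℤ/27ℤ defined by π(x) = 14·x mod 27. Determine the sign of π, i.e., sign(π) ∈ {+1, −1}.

-1

Orbit of 10 under x↦14x: [10, 5, 16, 8, 4, 2, 1]… (length divides ord_27(14)).
π_14 has 4 disjoint cycles with lengths [18, 6, 2, 1] on {0,…,26}.
sign(π) = (−1)^{n − #cycles} = (−1)^{27−4} = (−1)^23 = -1.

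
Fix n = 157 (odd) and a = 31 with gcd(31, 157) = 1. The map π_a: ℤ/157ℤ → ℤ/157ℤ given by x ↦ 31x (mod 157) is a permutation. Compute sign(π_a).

+1

Orbit of 16 under x↦31x: [16, 25, 147, 4, 124, 76, 1]… (length divides ord_157(31)).
3 cycles of lengths [78, 78, 1].
Σ(ℓ_i−1) = 157−3 = 154; sign = (−1)^154 = +1.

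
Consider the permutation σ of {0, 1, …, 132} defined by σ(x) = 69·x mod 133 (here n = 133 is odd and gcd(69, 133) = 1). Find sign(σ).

+1

Start at x=132: 132 → 64 → 27 → 1 → 69 → 106 → 132 (one orbit).
π_69 has 25 disjoint cycles with lengths [6, 6, 6, 6, 6, 6, 6, 6, 6, 6, 6, 6, 6, 6, 6, 6, 6, 6, 6, 6, 6, 2, 2, 2, 1] on {0,…,132}.
25 cycles on 133: each ℓ→(−1)^(ℓ−1), product (−1)^108 = +1.
Via Zolotarev, sign(π_{69}) = (69|133) = +1.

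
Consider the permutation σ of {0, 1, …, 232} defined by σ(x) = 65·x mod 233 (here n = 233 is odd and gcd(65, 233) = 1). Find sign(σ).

Trace 55: π^k(55) = [55, 80, 74, 150, 197, 223, 49] for k=0..6.
The orbit structure of x ↦ 65x mod 233: 2 orbits of sizes [232, 1].
n − c = 233 − 2 = 231; sign = (−1)^231 = -1.
Via Zolotarev, sign(π_{65}) = (65|233) = -1.

-1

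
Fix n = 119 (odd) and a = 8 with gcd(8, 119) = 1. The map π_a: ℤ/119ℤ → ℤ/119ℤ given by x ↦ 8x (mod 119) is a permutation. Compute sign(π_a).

Trace 64: π^k(64) = [64, 36, 50, 43, 106, 15, 1] for k=0..6.
π_8 has 21 disjoint cycles with lengths [8, 8, 8, 8, 8, 8, 8, 8, 8, 8, 8, 8, 8, 8, 1, 1, 1, 1, 1, 1, 1] on {0,…,118}.
Σ(ℓ_i−1) = 119−21 = 98; sign = (−1)^98 = +1.

+1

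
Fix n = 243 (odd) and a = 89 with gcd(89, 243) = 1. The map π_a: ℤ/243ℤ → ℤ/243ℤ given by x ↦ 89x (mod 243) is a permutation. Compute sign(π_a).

-1

Start at x=91: 91 → 80 → 73 → 179 → 136 → 197 → 37 → … (one orbit).
14 cycles of lengths [54, 54, 54, 18, 18, 18, 6, 6, 6, 2, 2, 2, 2, 1].
sign(π) = (−1)^{n − #cycles} = (−1)^{243−14} = (−1)^229 = -1.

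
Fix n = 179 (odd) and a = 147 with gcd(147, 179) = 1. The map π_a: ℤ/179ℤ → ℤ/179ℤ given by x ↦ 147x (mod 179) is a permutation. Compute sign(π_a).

+1

Trace 51: π^k(51) = [51, 158, 135, 155, 52, 126, 85] for k=0..6.
Decompose π into cycles: lengths [89, 89, 1] (3 cycles, including the fixed point 0).
3 cycles on 179: each ℓ→(−1)^(ℓ−1), product (−1)^176 = +1.
The Jacobi symbol (147|179) = +1 (Zolotarev) agrees.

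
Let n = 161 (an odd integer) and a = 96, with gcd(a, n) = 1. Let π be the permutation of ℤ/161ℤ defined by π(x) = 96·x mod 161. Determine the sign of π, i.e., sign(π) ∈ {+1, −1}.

-1

Orbit of 156 under x↦96x: [156, 3, 127, 117, 123, 55, 128]… (length divides ord_161(96)).
Cycle type of π: 66×2 + 11×2 + 6 + 1; total 6 cycles.
n − c = 161 − 6 = 155; sign = (−1)^155 = -1.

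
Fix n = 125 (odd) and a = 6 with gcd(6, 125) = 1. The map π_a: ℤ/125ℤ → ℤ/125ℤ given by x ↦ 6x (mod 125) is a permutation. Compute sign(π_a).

Trace 21: π^k(21) = [21, 1, 6, 36, 91, 46, 26] for k=0..6.
Decompose π into cycles: lengths [25, 25, 25, 25, 5, 5, 5, 5, 1, 1, 1, 1, 1] (13 cycles, including the fixed point 0).
With 13 cycles on 125 points, sign = (−1)^{125−13} = +1.
The Jacobi symbol (6|125) = +1 (Zolotarev) agrees.

+1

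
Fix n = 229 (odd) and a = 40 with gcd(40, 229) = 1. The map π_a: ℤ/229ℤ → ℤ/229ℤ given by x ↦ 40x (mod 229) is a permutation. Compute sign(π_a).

-1

Start at x=134: 134 → 93 → 56 → 179 → 61 → 150 → 46 → … (one orbit).
Cycle type of π: 228 + 1; total 2 cycles.
With 2 cycles on 229 points, sign = (−1)^{229−2} = -1.
(40|229)_J = -1 (Zolotarev's lemma cross-check).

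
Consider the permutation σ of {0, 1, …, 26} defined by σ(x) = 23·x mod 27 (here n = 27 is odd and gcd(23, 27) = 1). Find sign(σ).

Start at x=4: 4 → 11 → 10 → 14 → 25 → 8 → 22 → … (one orbit).
Cycle lengths of π_23 on ℤ/27ℤ: [18, 6, 2, 1]; 4 cycles in total.
4 cycles on 27: each ℓ→(−1)^(ℓ−1), product (−1)^23 = -1.
The Jacobi symbol (23|27) = -1 (Zolotarev) agrees.

-1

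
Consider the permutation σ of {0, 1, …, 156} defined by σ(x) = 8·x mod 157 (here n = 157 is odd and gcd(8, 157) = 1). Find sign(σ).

Orbit of 8 under x↦8x: [8, 64, 41, 14, 112, 111, 103]… (length divides ord_157(8)).
Cycle lengths of π_8 on ℤ/157ℤ: [52, 52, 52, 1]; 4 cycles in total.
sign(π) = (−1)^{n − #cycles} = (−1)^{157−4} = (−1)^153 = -1.
Zolotarev: (8|157) = -1, matching the cycle-count sign.

-1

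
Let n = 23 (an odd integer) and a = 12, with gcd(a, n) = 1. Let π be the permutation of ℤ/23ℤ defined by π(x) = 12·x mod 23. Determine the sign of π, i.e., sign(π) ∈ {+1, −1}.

Orbit of 3 under x↦12x: [3, 13, 18, 9, 16, 8, 4]… (length divides ord_23(12)).
Cycle lengths of π_12 on ℤ/23ℤ: [11, 11, 1]; 3 cycles in total.
3 cycles on 23: each ℓ→(−1)^(ℓ−1), product (−1)^20 = +1.

+1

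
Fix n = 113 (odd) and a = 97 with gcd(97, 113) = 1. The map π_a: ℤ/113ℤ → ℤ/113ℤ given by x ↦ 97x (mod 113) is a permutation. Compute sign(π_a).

Trace 109: π^k(109) = [109, 64, 106, 112, 16, 83, 28] for k=0..6.
π_97 has 9 disjoint cycles with lengths [14, 14, 14, 14, 14, 14, 14, 14, 1] on {0,…,112}.
113 − 9 = 104 transpositions; sign(π) = (−1)^104 = +1.
(97|113)_J = +1 (Zolotarev's lemma cross-check).

+1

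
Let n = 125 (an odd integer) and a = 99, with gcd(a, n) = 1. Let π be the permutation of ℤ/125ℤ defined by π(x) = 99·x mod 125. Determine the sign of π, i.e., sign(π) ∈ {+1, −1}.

Start at x=76: 76 → 24 → 1 → 99 → 51 → 49 → 101 → … (one orbit).
Cycle type of π: 10×10 + 2×12 + 1; total 23 cycles.
sign(π) = (−1)^{n − #cycles} = (−1)^{125−23} = (−1)^102 = +1.
Check: (99/125) = +1 by Zolotarev.

+1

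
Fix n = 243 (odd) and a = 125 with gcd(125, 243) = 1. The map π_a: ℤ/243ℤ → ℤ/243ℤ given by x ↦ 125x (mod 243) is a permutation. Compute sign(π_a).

Orbit of 224 under x↦125x: [224, 55, 71, 127, 80, 37, 8]… (length divides ord_243(125)).
The orbit structure of x ↦ 125x mod 243: 14 orbits of sizes [54, 54, 54, 18, 18, 18, 6, 6, 6, 2, 2, 2, 2, 1].
n − c = 243 − 14 = 229; sign = (−1)^229 = -1.
Via Zolotarev, sign(π_{125}) = (125|243) = -1.

-1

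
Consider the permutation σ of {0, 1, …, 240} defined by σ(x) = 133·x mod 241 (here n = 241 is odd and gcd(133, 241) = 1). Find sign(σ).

Start at x=209: 209 → 82 → 61 → 160 → 72 → 177 → 164 → … (one orbit).
3 cycles of lengths [120, 120, 1].
241 − 3 = 238 transpositions; sign(π) = (−1)^238 = +1.

+1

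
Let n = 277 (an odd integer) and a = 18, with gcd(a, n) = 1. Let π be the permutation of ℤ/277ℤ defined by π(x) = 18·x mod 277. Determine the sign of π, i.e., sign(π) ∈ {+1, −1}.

Trace 241: π^k(241) = [241, 183, 247, 14, 252, 104, 210] for k=0..6.
2 cycles of lengths [276, 1].
n − c = 277 − 2 = 275; sign = (−1)^275 = -1.
Check: (18/277) = -1 by Zolotarev.

-1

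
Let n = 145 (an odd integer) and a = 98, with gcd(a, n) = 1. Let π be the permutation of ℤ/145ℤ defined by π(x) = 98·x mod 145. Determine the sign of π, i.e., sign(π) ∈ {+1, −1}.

+1

Start at x=27: 27 → 36 → 48 → 64 → 37 → 1 → 98 → … (one orbit).
Cycle lengths of π_98 on ℤ/145ℤ: [28, 28, 28, 28, 28, 4, 1]; 7 cycles in total.
7 cycles on 145: each ℓ→(−1)^(ℓ−1), product (−1)^138 = +1.
(98|145)_J = +1 (Zolotarev's lemma cross-check).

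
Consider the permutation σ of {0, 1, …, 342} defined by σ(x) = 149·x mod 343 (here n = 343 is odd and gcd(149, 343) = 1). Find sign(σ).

+1

Orbit of 22 under x↦149x: [22, 191, 333, 225, 254, 116, 134]… (length divides ord_343(149)).
Decompose π into cycles: lengths [147, 147, 21, 21, 3, 3, 1] (7 cycles, including the fixed point 0).
With 7 cycles on 343 points, sign = (−1)^{343−7} = +1.
The Jacobi symbol (149|343) = +1 (Zolotarev) agrees.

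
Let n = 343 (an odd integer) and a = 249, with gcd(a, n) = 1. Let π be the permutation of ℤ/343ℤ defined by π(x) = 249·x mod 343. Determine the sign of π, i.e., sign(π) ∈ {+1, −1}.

Trace 270: π^k(270) = [270, 2, 155, 179, 324, 71, 186] for k=0..6.
Cycle lengths of π_249 on ℤ/343ℤ: [147, 147, 21, 21, 3, 3, 1]; 7 cycles in total.
Σ(ℓ_i−1) = 343−7 = 336; sign = (−1)^336 = +1.
Check: (249/343) = +1 by Zolotarev.

+1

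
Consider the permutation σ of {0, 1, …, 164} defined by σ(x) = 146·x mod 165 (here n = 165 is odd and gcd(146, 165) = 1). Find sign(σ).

-1

Orbit of 56 under x↦146x: [56, 91, 86, 16, 26, 1, 146]… (length divides ord_165(146)).
Cycle type of π: 10×10 + 5×10 + 2×5 + 1×5; total 30 cycles.
Σ(ℓ_i−1) = 165−30 = 135; sign = (−1)^135 = -1.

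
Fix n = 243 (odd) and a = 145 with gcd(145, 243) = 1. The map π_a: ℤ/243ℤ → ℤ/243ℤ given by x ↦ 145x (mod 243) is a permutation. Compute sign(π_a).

+1

Start at x=28: 28 → 172 → 154 → 217 → 118 → 100 → 163 → … (one orbit).
Cycle lengths of π_145 on ℤ/243ℤ: [27, 27, 27, 27, 27, 27, 9, 9, 9, 9, 9, 9, 3, 3, 3, 3, 3, 3, 1, 1, 1, 1, 1, 1, 1, 1, 1]; 27 cycles in total.
Σ(ℓ_i−1) = 243−27 = 216; sign = (−1)^216 = +1.
The Jacobi symbol (145|243) = +1 (Zolotarev) agrees.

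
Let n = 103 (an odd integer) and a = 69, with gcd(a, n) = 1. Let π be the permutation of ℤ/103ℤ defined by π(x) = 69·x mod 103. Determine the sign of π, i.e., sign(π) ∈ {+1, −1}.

Start at x=13: 13 → 73 → 93 → 31 → 79 → 95 → 66 → … (one orbit).
Decompose π into cycles: lengths [34, 34, 34, 1] (4 cycles, including the fixed point 0).
4 cycles on 103: each ℓ→(−1)^(ℓ−1), product (−1)^99 = -1.
Check: (69/103) = -1 by Zolotarev.

-1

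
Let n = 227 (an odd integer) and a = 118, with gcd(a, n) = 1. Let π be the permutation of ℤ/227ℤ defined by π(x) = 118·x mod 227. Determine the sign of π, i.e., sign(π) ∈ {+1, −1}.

Orbit of 172 under x↦118x: [172, 93, 78, 124, 104, 14, 63]… (length divides ord_227(118)).
Decompose π into cycles: lengths [226, 1] (2 cycles, including the fixed point 0).
Σ(ℓ_i−1) = 227−2 = 225; sign = (−1)^225 = -1.
Check: (118/227) = -1 by Zolotarev.

-1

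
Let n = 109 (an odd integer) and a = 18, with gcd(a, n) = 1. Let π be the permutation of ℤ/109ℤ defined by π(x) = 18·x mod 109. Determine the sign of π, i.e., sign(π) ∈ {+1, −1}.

-1

Trace 101: π^k(101) = [101, 74, 24, 105, 37, 12, 107] for k=0..6.
Decompose π into cycles: lengths [108, 1] (2 cycles, including the fixed point 0).
109 − 2 = 107 transpositions; sign(π) = (−1)^107 = -1.
(18|109)_J = -1 (Zolotarev's lemma cross-check).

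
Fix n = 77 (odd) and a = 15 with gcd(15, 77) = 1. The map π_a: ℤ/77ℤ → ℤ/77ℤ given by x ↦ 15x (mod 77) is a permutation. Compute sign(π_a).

Trace 71: π^k(71) = [71, 64, 36, 1, 15] for k=0..4.
21 cycles of lengths [5, 5, 5, 5, 5, 5, 5, 5, 5, 5, 5, 5, 5, 5, 1, 1, 1, 1, 1, 1, 1].
sign(π) = (−1)^{n − #cycles} = (−1)^{77−21} = (−1)^56 = +1.

+1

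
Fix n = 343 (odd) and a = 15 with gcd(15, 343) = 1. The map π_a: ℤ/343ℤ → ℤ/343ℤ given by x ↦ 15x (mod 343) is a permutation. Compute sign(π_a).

+1

Trace 120: π^k(120) = [120, 85, 246, 260, 127, 190, 106] for k=0..6.
Decompose π into cycles: lengths [49, 49, 49, 49, 49, 49, 7, 7, 7, 7, 7, 7, 1, 1, 1, 1, 1, 1, 1] (19 cycles, including the fixed point 0).
343 − 19 = 324 transpositions; sign(π) = (−1)^324 = +1.
The Jacobi symbol (15|343) = +1 (Zolotarev) agrees.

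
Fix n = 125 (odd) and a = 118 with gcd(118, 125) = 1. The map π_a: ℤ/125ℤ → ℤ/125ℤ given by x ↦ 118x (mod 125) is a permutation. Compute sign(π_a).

-1

Start at x=82: 82 → 51 → 18 → 124 → 7 → 76 → 93 → … (one orbit).
Cycle lengths of π_118 on ℤ/125ℤ: [20, 20, 20, 20, 20, 4, 4, 4, 4, 4, 4, 1]; 12 cycles in total.
Σ(ℓ_i−1) = 125−12 = 113; sign = (−1)^113 = -1.
(118|125)_J = -1 (Zolotarev's lemma cross-check).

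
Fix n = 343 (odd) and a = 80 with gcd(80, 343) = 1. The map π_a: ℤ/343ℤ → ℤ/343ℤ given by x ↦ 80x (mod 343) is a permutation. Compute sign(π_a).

Orbit of 177 under x↦80x: [177, 97, 214, 313, 1, 80, 226]… (length divides ord_343(80)).
The orbit structure of x ↦ 80x mod 343: 16 orbits of sizes [42, 42, 42, 42, 42, 42, 42, 6, 6, 6, 6, 6, 6, 6, 6, 1].
sign(π) = (−1)^{n − #cycles} = (−1)^{343−16} = (−1)^327 = -1.

-1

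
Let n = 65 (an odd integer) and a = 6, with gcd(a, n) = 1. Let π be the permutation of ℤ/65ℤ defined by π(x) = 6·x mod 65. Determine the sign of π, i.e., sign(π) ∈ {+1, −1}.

Trace 1: π^k(1) = [1, 6, 36, 21, 61, 41, 51] for k=0..6.
Decompose π into cycles: lengths [12, 12, 12, 12, 12, 1, 1, 1, 1, 1] (10 cycles, including the fixed point 0).
Σ(ℓ_i−1) = 65−10 = 55; sign = (−1)^55 = -1.

-1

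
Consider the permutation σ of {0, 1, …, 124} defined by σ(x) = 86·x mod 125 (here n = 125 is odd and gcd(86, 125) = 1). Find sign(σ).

Orbit of 101 under x↦86x: [101, 61, 121, 31, 41, 26, 111]… (length divides ord_125(86)).
13 cycles of lengths [25, 25, 25, 25, 5, 5, 5, 5, 1, 1, 1, 1, 1].
n − c = 125 − 13 = 112; sign = (−1)^112 = +1.
Check: (86/125) = +1 by Zolotarev.

+1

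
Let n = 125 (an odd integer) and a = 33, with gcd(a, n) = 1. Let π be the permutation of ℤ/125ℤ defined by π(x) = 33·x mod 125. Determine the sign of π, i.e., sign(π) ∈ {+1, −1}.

-1

Orbit of 91 under x↦33x: [91, 3, 99, 17, 61, 13, 54]… (length divides ord_125(33)).
Decompose π into cycles: lengths [100, 20, 4, 1] (4 cycles, including the fixed point 0).
4 cycles on 125: each ℓ→(−1)^(ℓ−1), product (−1)^121 = -1.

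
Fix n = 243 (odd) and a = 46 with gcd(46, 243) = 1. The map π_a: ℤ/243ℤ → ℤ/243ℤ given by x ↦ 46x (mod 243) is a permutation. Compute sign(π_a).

Start at x=73: 73 → 199 → 163 → 208 → 91 → 55 → 100 → … (one orbit).
π_46 has 27 disjoint cycles with lengths [27, 27, 27, 27, 27, 27, 9, 9, 9, 9, 9, 9, 3, 3, 3, 3, 3, 3, 1, 1, 1, 1, 1, 1, 1, 1, 1] on {0,…,242}.
Σ(ℓ_i−1) = 243−27 = 216; sign = (−1)^216 = +1.
Via Zolotarev, sign(π_{46}) = (46|243) = +1.

+1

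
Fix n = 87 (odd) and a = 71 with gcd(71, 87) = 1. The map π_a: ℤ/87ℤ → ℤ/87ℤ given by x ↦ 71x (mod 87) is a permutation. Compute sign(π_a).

-1

Trace 52: π^k(52) = [52, 38, 1, 71, 82, 80, 25] for k=0..6.
Decompose π into cycles: lengths [14, 14, 14, 14, 14, 14, 2, 1] (8 cycles, including the fixed point 0).
Σ(ℓ_i−1) = 87−8 = 79; sign = (−1)^79 = -1.
The Jacobi symbol (71|87) = -1 (Zolotarev) agrees.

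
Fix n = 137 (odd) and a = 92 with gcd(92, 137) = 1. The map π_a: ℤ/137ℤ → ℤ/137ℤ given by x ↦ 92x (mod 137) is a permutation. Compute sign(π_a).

Orbit of 125 under x↦92x: [125, 129, 86, 103, 23, 61, 132]… (length divides ord_137(92)).
Cycle type of π: 136 + 1; total 2 cycles.
sign(π) = (−1)^{n − #cycles} = (−1)^{137−2} = (−1)^135 = -1.

-1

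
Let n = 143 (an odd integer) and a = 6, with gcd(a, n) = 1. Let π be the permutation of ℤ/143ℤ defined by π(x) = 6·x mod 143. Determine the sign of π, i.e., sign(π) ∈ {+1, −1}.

Trace 63: π^k(63) = [63, 92, 123, 23, 138, 113, 106] for k=0..6.
Decompose π into cycles: lengths [60, 60, 12, 10, 1] (5 cycles, including the fixed point 0).
5 cycles on 143: each ℓ→(−1)^(ℓ−1), product (−1)^138 = +1.

+1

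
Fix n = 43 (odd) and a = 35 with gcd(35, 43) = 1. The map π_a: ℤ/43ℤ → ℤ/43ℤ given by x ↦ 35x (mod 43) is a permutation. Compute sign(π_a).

Orbit of 11 under x↦35x: [11, 41, 16, 1, 35, 21, 4]… (length divides ord_43(35)).
π_35 has 7 disjoint cycles with lengths [7, 7, 7, 7, 7, 7, 1] on {0,…,42}.
Σ(ℓ_i−1) = 43−7 = 36; sign = (−1)^36 = +1.
The Jacobi symbol (35|43) = +1 (Zolotarev) agrees.

+1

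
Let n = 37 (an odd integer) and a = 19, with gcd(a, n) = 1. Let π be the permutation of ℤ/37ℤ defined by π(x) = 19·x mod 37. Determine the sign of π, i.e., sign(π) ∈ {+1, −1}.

Orbit of 14 under x↦19x: [14, 7, 22, 11, 24, 12, 6]… (length divides ord_37(19)).
Cycle type of π: 36 + 1; total 2 cycles.
2 cycles on 37: each ℓ→(−1)^(ℓ−1), product (−1)^35 = -1.

-1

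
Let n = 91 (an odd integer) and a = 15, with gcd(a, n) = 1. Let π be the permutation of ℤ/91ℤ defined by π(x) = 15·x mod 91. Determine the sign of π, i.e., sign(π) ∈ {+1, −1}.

-1

Trace 85: π^k(85) = [85, 1, 15, 43, 8, 29, 71] for k=0..6.
14 cycles of lengths [12, 12, 12, 12, 12, 12, 12, 1, 1, 1, 1, 1, 1, 1].
91 − 14 = 77 transpositions; sign(π) = (−1)^77 = -1.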